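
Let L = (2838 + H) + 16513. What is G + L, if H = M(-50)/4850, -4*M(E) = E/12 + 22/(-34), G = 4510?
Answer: 47216147291/1978800 ≈ 23861.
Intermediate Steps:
M(E) = 11/68 - E/48 (M(E) = -(E/12 + 22/(-34))/4 = -(E*(1/12) + 22*(-1/34))/4 = -(E/12 - 11/17)/4 = -(-11/17 + E/12)/4 = 11/68 - E/48)
H = 491/1978800 (H = (11/68 - 1/48*(-50))/4850 = (11/68 + 25/24)*(1/4850) = (491/408)*(1/4850) = 491/1978800 ≈ 0.00024813)
L = 38291759291/1978800 (L = (2838 + 491/1978800) + 16513 = 5615834891/1978800 + 16513 = 38291759291/1978800 ≈ 19351.)
G + L = 4510 + 38291759291/1978800 = 47216147291/1978800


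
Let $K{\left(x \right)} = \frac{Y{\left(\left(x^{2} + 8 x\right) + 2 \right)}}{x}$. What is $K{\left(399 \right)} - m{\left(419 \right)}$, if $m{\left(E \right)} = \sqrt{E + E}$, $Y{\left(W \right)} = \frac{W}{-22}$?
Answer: $- \frac{162395}{8778} - \sqrt{838} \approx -47.448$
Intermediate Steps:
$Y{\left(W \right)} = - \frac{W}{22}$ ($Y{\left(W \right)} = W \left(- \frac{1}{22}\right) = - \frac{W}{22}$)
$K{\left(x \right)} = \frac{- \frac{1}{11} - \frac{4 x}{11} - \frac{x^{2}}{22}}{x}$ ($K{\left(x \right)} = \frac{\left(- \frac{1}{22}\right) \left(\left(x^{2} + 8 x\right) + 2\right)}{x} = \frac{\left(- \frac{1}{22}\right) \left(2 + x^{2} + 8 x\right)}{x} = \frac{- \frac{1}{11} - \frac{4 x}{11} - \frac{x^{2}}{22}}{x}$)
$m{\left(E \right)} = \sqrt{2} \sqrt{E}$ ($m{\left(E \right)} = \sqrt{2 E} = \sqrt{2} \sqrt{E}$)
$K{\left(399 \right)} - m{\left(419 \right)} = \frac{-2 - 399^{2} - 3192}{22 \cdot 399} - \sqrt{2} \sqrt{419} = \frac{1}{22} \cdot \frac{1}{399} \left(-2 - 159201 - 3192\right) - \sqrt{838} = \frac{1}{22} \cdot \frac{1}{399} \left(-162395\right) - \sqrt{838} = - \frac{162395}{8778} - \sqrt{838}$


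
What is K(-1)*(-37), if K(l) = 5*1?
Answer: -185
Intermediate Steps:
K(l) = 5
K(-1)*(-37) = 5*(-37) = -185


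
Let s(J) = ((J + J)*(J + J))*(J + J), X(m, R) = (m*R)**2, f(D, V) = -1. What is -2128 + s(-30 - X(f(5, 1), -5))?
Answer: -1333128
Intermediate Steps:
X(m, R) = R**2*m**2 (X(m, R) = (R*m)**2 = R**2*m**2)
s(J) = 8*J**3 (s(J) = ((2*J)*(2*J))*(2*J) = (4*J**2)*(2*J) = 8*J**3)
-2128 + s(-30 - X(f(5, 1), -5)) = -2128 + 8*(-30 - (-5)**2*(-1)**2)**3 = -2128 + 8*(-30 - 25)**3 = -2128 + 8*(-55)**3 = -2128 + 8*(-166375) = -2128 - 1331000 = -1333128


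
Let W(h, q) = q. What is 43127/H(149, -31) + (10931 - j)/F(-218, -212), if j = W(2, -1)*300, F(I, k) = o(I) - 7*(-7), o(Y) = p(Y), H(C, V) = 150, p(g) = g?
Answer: 5603813/25350 ≈ 221.06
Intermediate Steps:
o(Y) = Y
F(I, k) = 49 + I (F(I, k) = I - 7*(-7) = I + 49 = 49 + I)
j = -300 (j = -1*300 = -300)
43127/H(149, -31) + (10931 - j)/F(-218, -212) = 43127/150 + (10931 - 1*(-300))/(49 - 218) = 43127*(1/150) + (10931 + 300)/(-169) = 43127/150 + 11231*(-1/169) = 43127/150 - 11231/169 = 5603813/25350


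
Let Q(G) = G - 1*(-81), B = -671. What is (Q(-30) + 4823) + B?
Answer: 4203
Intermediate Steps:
Q(G) = 81 + G (Q(G) = G + 81 = 81 + G)
(Q(-30) + 4823) + B = ((81 - 30) + 4823) - 671 = (51 + 4823) - 671 = 4874 - 671 = 4203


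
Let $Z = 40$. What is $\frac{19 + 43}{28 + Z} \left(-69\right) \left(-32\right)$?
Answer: $\frac{34224}{17} \approx 2013.2$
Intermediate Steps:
$\frac{19 + 43}{28 + Z} \left(-69\right) \left(-32\right) = \frac{19 + 43}{28 + 40} \left(-69\right) \left(-32\right) = \frac{62}{68} \left(-69\right) \left(-32\right) = 62 \cdot \frac{1}{68} \left(-69\right) \left(-32\right) = \frac{31}{34} \left(-69\right) \left(-32\right) = \left(- \frac{2139}{34}\right) \left(-32\right) = \frac{34224}{17}$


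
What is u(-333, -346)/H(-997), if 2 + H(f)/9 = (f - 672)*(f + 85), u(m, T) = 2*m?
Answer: -37/761063 ≈ -4.8616e-5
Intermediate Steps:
H(f) = -18 + 9*(-672 + f)*(85 + f) (H(f) = -18 + 9*((f - 672)*(f + 85)) = -18 + 9*((-672 + f)*(85 + f)) = -18 + 9*(-672 + f)*(85 + f))
u(-333, -346)/H(-997) = (2*(-333))/(-514098 - 5283*(-997) + 9*(-997)**2) = -666/(-514098 + 5267151 + 9*994009) = -666/(-514098 + 5267151 + 8946081) = -666/13699134 = -666*1/13699134 = -37/761063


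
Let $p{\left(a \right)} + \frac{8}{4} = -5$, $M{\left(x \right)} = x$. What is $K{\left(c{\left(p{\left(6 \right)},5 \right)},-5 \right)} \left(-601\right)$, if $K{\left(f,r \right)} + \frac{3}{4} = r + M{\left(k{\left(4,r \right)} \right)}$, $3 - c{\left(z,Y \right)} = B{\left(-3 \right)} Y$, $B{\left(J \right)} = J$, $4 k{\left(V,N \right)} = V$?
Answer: $\frac{11419}{4} \approx 2854.8$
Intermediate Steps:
$k{\left(V,N \right)} = \frac{V}{4}$
$p{\left(a \right)} = -7$ ($p{\left(a \right)} = -2 - 5 = -7$)
$c{\left(z,Y \right)} = 3 + 3 Y$ ($c{\left(z,Y \right)} = 3 - - 3 Y = 3 + 3 Y$)
$K{\left(f,r \right)} = \frac{1}{4} + r$ ($K{\left(f,r \right)} = - \frac{3}{4} + \left(r + \frac{1}{4} \cdot 4\right) = - \frac{3}{4} + \left(r + 1\right) = - \frac{3}{4} + \left(1 + r\right) = \frac{1}{4} + r$)
$K{\left(c{\left(p{\left(6 \right)},5 \right)},-5 \right)} \left(-601\right) = \left(\frac{1}{4} - 5\right) \left(-601\right) = \left(- \frac{19}{4}\right) \left(-601\right) = \frac{11419}{4}$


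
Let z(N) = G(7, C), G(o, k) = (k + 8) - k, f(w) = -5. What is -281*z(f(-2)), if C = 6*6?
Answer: -2248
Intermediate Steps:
C = 36
G(o, k) = 8 (G(o, k) = (8 + k) - k = 8)
z(N) = 8
-281*z(f(-2)) = -281*8 = -2248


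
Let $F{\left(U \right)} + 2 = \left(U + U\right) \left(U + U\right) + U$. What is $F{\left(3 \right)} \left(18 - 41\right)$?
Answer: $-851$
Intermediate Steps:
$F{\left(U \right)} = -2 + U + 4 U^{2}$ ($F{\left(U \right)} = -2 + \left(\left(U + U\right) \left(U + U\right) + U\right) = -2 + \left(2 U 2 U + U\right) = -2 + \left(4 U^{2} + U\right) = -2 + \left(U + 4 U^{2}\right) = -2 + U + 4 U^{2}$)
$F{\left(3 \right)} \left(18 - 41\right) = \left(-2 + 3 + 4 \cdot 3^{2}\right) \left(18 - 41\right) = \left(-2 + 3 + 4 \cdot 9\right) \left(-23\right) = \left(-2 + 3 + 36\right) \left(-23\right) = 37 \left(-23\right) = -851$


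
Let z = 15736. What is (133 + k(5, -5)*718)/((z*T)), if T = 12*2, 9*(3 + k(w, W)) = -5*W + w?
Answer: 1117/1132992 ≈ 0.00098589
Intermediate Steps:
k(w, W) = -3 - 5*W/9 + w/9 (k(w, W) = -3 + (-5*W + w)/9 = -3 + (w - 5*W)/9 = -3 + (-5*W/9 + w/9) = -3 - 5*W/9 + w/9)
T = 24
(133 + k(5, -5)*718)/((z*T)) = (133 + (-3 - 5/9*(-5) + (⅑)*5)*718)/((15736*24)) = (133 + (-3 + 25/9 + 5/9)*718)/377664 = (133 + (⅓)*718)*(1/377664) = (133 + 718/3)*(1/377664) = (1117/3)*(1/377664) = 1117/1132992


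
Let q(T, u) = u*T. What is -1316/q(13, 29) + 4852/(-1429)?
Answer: -3709768/538733 ≈ -6.8861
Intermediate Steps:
q(T, u) = T*u
-1316/q(13, 29) + 4852/(-1429) = -1316/(13*29) + 4852/(-1429) = -1316/377 + 4852*(-1/1429) = -1316*1/377 - 4852/1429 = -1316/377 - 4852/1429 = -3709768/538733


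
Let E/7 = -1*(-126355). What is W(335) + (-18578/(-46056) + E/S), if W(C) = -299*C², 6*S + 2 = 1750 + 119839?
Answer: -31317157847343259/933301812 ≈ -3.3555e+7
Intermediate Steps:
S = 40529/2 (S = -⅓ + (1750 + 119839)/6 = -⅓ + (⅙)*121589 = -⅓ + 121589/6 = 40529/2 ≈ 20265.)
E = 884485 (E = 7*(-1*(-126355)) = 7*126355 = 884485)
W(335) + (-18578/(-46056) + E/S) = -299*335² + (-18578/(-46056) + 884485/(40529/2)) = -299*112225 + (-18578*(-1/46056) + 884485*(2/40529)) = -33555275 + (9289/23028 + 1768970/40529) = -33555275 + 41112315041/933301812 = -31317157847343259/933301812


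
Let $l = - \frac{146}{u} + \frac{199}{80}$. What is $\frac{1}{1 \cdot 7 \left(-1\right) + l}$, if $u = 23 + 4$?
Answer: $- \frac{2160}{21427} \approx -0.10081$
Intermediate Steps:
$u = 27$
$l = - \frac{6307}{2160}$ ($l = - \frac{146}{27} + \frac{199}{80} = - \frac{6307}{2160} \approx -2.9199$)
$\frac{1}{1 \cdot 7 \left(-1\right) + l} = \frac{1}{1 \cdot 7 \left(-1\right) - \frac{6307}{2160}} = \frac{1}{7 \left(-1\right) - \frac{6307}{2160}} = \frac{1}{-7 - \frac{6307}{2160}} = \frac{1}{- \frac{21427}{2160}} = - \frac{2160}{21427}$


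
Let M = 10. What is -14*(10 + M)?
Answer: -280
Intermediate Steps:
-14*(10 + M) = -14*(10 + 10) = -14*20 = -280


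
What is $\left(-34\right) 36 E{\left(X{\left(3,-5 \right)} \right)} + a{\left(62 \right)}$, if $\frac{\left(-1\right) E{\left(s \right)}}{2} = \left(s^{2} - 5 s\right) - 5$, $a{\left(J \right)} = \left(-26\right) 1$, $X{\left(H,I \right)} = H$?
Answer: $-26954$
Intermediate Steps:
$a{\left(J \right)} = -26$
$E{\left(s \right)} = 10 - 2 s^{2} + 10 s$ ($E{\left(s \right)} = - 2 \left(\left(s^{2} - 5 s\right) - 5\right) = - 2 \left(-5 + s^{2} - 5 s\right) = 10 - 2 s^{2} + 10 s$)
$\left(-34\right) 36 E{\left(X{\left(3,-5 \right)} \right)} + a{\left(62 \right)} = \left(-34\right) 36 \left(10 - 2 \cdot 3^{2} + 10 \cdot 3\right) - 26 = - 1224 \left(10 - 18 + 30\right) - 26 = \left(-1224\right) 22 - 26 = -26928 - 26 = -26954$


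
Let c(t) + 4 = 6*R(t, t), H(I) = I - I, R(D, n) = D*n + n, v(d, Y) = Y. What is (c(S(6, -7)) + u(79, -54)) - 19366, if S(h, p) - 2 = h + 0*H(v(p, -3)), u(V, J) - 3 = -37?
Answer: -18972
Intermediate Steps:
u(V, J) = -34 (u(V, J) = 3 - 37 = -34)
R(D, n) = n + D*n
H(I) = 0
S(h, p) = 2 + h (S(h, p) = 2 + (h + 0*0) = 2 + (h + 0) = 2 + h)
c(t) = -4 + 6*t*(1 + t) (c(t) = -4 + 6*(t*(1 + t)) = -4 + 6*t*(1 + t))
(c(S(6, -7)) + u(79, -54)) - 19366 = ((-4 + 6*(2 + 6)*(1 + (2 + 6))) - 34) - 19366 = ((-4 + 6*8*(1 + 8)) - 34) - 19366 = ((-4 + 6*8*9) - 34) - 19366 = ((-4 + 432) - 34) - 19366 = (428 - 34) - 19366 = 394 - 19366 = -18972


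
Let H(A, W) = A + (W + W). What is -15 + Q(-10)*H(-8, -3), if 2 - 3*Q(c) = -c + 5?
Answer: 137/3 ≈ 45.667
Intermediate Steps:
Q(c) = -1 + c/3 (Q(c) = 2/3 - (-c + 5)/3 = 2/3 - (5 - c)/3 = 2/3 + (-5/3 + c/3) = -1 + c/3)
H(A, W) = A + 2*W
-15 + Q(-10)*H(-8, -3) = -15 + (-1 + (1/3)*(-10))*(-8 + 2*(-3)) = -15 + (-1 - 10/3)*(-8 - 6) = -15 - 13/3*(-14) = -15 + 182/3 = 137/3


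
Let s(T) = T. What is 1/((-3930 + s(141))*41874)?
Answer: -1/158660586 ≈ -6.3028e-9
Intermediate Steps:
1/((-3930 + s(141))*41874) = 1/((-3930 + 141)*41874) = (1/41874)/(-3789) = -1/3789*1/41874 = -1/158660586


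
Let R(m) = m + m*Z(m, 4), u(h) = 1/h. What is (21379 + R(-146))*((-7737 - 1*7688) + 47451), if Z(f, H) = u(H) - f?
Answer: -3827107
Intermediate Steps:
Z(f, H) = 1/H - f
R(m) = m + m*(¼ - m) (R(m) = m + m*(1/4 - m) = m + m*(¼ - m))
(21379 + R(-146))*((-7737 - 1*7688) + 47451) = (21379 + (¼)*(-146)*(5 - 4*(-146)))*((-7737 - 1*7688) + 47451) = (21379 + (¼)*(-146)*(5 + 584))*((-7737 - 7688) + 47451) = (21379 + (¼)*(-146)*589)*(-15425 + 47451) = (21379 - 42997/2)*32026 = -239/2*32026 = -3827107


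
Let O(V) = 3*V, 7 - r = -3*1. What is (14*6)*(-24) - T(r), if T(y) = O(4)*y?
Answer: -2136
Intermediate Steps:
r = 10 (r = 7 - (-3) = 7 - 1*(-3) = 7 + 3 = 10)
T(y) = 12*y (T(y) = (3*4)*y = 12*y)
(14*6)*(-24) - T(r) = (14*6)*(-24) - 12*10 = 84*(-24) - 1*120 = -2016 - 120 = -2136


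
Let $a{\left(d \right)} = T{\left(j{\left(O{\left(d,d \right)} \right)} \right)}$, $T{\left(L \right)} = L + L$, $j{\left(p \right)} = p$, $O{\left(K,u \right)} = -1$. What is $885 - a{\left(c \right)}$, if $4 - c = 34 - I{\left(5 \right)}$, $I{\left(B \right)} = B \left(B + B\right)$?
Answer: $887$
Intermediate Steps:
$I{\left(B \right)} = 2 B^{2}$ ($I{\left(B \right)} = B 2 B = 2 B^{2}$)
$T{\left(L \right)} = 2 L$
$c = 20$ ($c = 4 - \left(34 - 2 \cdot 5^{2}\right) = 4 - \left(34 - 2 \cdot 25\right) = 4 - \left(34 - 50\right) = 4 - -16 = 4 + 16 = 20$)
$a{\left(d \right)} = -2$ ($a{\left(d \right)} = 2 \left(-1\right) = -2$)
$885 - a{\left(c \right)} = 885 - -2 = 885 + 2 = 887$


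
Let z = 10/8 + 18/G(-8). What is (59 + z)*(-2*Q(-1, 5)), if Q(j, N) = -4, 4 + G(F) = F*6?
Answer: 6230/13 ≈ 479.23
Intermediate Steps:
G(F) = -4 + 6*F (G(F) = -4 + F*6 = -4 + 6*F)
z = 47/52 (z = 10/8 + 18/(-4 + 6*(-8)) = 10*(⅛) + 18/(-4 - 48) = 5/4 + 18/(-52) = 5/4 + 18*(-1/52) = 5/4 - 9/26 = 47/52 ≈ 0.90385)
(59 + z)*(-2*Q(-1, 5)) = (59 + 47/52)*(-2*(-4)) = (3115/52)*8 = 6230/13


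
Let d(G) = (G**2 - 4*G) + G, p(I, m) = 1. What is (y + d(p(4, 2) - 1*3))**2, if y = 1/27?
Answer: 73441/729 ≈ 100.74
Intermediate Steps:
d(G) = G**2 - 3*G
y = 1/27 ≈ 0.037037
(y + d(p(4, 2) - 1*3))**2 = (1/27 + (1 - 1*3)*(-3 + (1 - 1*3)))**2 = (1/27 + (1 - 3)*(-3 + (1 - 3)))**2 = (1/27 - 2*(-3 - 2))**2 = (1/27 - 2*(-5))**2 = (1/27 + 10)**2 = (271/27)**2 = 73441/729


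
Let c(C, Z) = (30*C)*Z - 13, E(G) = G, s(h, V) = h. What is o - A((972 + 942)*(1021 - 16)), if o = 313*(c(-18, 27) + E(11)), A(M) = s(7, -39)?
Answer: -4564173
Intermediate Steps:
c(C, Z) = -13 + 30*C*Z (c(C, Z) = 30*C*Z - 13 = -13 + 30*C*Z)
A(M) = 7
o = -4564166 (o = 313*((-13 + 30*(-18)*27) + 11) = 313*((-13 - 14580) + 11) = 313*(-14593 + 11) = 313*(-14582) = -4564166)
o - A((972 + 942)*(1021 - 16)) = -4564166 - 1*7 = -4564166 - 7 = -4564173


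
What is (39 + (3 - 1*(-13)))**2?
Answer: 3025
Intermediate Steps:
(39 + (3 - 1*(-13)))**2 = (39 + (3 + 13))**2 = (39 + 16)**2 = 55**2 = 3025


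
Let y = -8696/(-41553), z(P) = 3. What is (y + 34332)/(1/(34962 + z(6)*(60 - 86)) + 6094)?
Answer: 97009227856/17219230857 ≈ 5.6338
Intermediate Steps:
y = 8696/41553 (y = -8696*(-1/41553) = 8696/41553 ≈ 0.20927)
(y + 34332)/(1/(34962 + z(6)*(60 - 86)) + 6094) = (8696/41553 + 34332)/(1/(34962 + 3*(60 - 86)) + 6094) = 1426606292/(41553*(1/(34962 + 3*(-26)) + 6094)) = 1426606292/(41553*(1/(34962 - 78) + 6094)) = 1426606292/(41553*(1/34884 + 6094)) = 1426606292/(41553*(212583097/34884)) = (1426606292/41553)*(34884/212583097) = 97009227856/17219230857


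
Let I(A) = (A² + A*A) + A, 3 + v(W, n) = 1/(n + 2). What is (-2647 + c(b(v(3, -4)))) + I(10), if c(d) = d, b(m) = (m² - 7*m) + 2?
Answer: -9593/4 ≈ -2398.3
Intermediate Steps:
v(W, n) = -3 + 1/(2 + n) (v(W, n) = -3 + 1/(n + 2) = -3 + 1/(2 + n))
b(m) = 2 + m² - 7*m
I(A) = A + 2*A² (I(A) = (A² + A²) + A = 2*A² + A = A + 2*A²)
(-2647 + c(b(v(3, -4)))) + I(10) = (-2647 + (2 + ((-5 - 3*(-4))/(2 - 4))² - 7*(-5 - 3*(-4))/(2 - 4))) + 10*(1 + 2*10) = (-2647 + (2 + ((-5 + 12)/(-2))² - 7*(-5 + 12)/(-2))) + 10*(1 + 20) = (-2647 + (2 + (-½*7)² - (-7)*7/2)) + 10*21 = (-2647 + (2 + (-7/2)² - 7*(-7/2))) + 210 = (-2647 + (2 + 49/4 + 49/2)) + 210 = (-2647 + 155/4) + 210 = -10433/4 + 210 = -9593/4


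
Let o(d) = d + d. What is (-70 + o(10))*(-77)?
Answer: 3850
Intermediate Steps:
o(d) = 2*d
(-70 + o(10))*(-77) = (-70 + 2*10)*(-77) = (-70 + 20)*(-77) = -50*(-77) = 3850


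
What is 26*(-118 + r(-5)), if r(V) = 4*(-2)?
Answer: -3276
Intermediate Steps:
r(V) = -8
26*(-118 + r(-5)) = 26*(-118 - 8) = 26*(-126) = -3276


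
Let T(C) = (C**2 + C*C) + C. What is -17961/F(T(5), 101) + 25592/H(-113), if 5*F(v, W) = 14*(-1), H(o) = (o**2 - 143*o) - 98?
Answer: 1294718219/201810 ≈ 6415.5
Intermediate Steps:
H(o) = -98 + o**2 - 143*o
T(C) = C + 2*C**2 (T(C) = (C**2 + C**2) + C = 2*C**2 + C = C + 2*C**2)
F(v, W) = -14/5 (F(v, W) = (14*(-1))/5 = (1/5)*(-14) = -14/5)
-17961/F(T(5), 101) + 25592/H(-113) = -17961/(-14/5) + 25592/(-98 + (-113)**2 - 143*(-113)) = -17961*(-5/14) + 25592/(-98 + 12769 + 16159) = 89805/14 + 25592/28830 = 89805/14 + 25592*(1/28830) = 89805/14 + 12796/14415 = 1294718219/201810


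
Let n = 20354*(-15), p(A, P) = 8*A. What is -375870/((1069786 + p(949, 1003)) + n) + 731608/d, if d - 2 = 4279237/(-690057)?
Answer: -5905766101437373/33913940854 ≈ -1.7414e+5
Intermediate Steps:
n = -305310
d = -2899123/690057 (d = 2 + 4279237/(-690057) = 2 + 4279237*(-1/690057) = 2 - 4279237/690057 = -2899123/690057 ≈ -4.2013)
-375870/((1069786 + p(949, 1003)) + n) + 731608/d = -375870/((1069786 + 8*949) - 305310) + 731608/(-2899123/690057) = -375870/((1069786 + 7592) - 305310) + 731608*(-690057/2899123) = -375870/(1077378 - 305310) - 504851221656/2899123 = -375870/772068 - 504851221656/2899123 = -375870*1/772068 - 504851221656/2899123 = -5695/11698 - 504851221656/2899123 = -5905766101437373/33913940854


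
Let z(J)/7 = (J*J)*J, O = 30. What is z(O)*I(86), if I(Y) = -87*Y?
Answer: -1414098000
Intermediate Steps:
z(J) = 7*J**3 (z(J) = 7*((J*J)*J) = 7*(J**2*J) = 7*J**3)
z(O)*I(86) = (7*30**3)*(-87*86) = (7*27000)*(-7482) = 189000*(-7482) = -1414098000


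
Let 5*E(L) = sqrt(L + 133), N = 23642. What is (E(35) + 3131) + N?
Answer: 26773 + 2*sqrt(42)/5 ≈ 26776.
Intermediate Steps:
E(L) = sqrt(133 + L)/5 (E(L) = sqrt(L + 133)/5 = sqrt(133 + L)/5)
(E(35) + 3131) + N = (sqrt(133 + 35)/5 + 3131) + 23642 = (sqrt(168)/5 + 3131) + 23642 = ((2*sqrt(42))/5 + 3131) + 23642 = (2*sqrt(42)/5 + 3131) + 23642 = (3131 + 2*sqrt(42)/5) + 23642 = 26773 + 2*sqrt(42)/5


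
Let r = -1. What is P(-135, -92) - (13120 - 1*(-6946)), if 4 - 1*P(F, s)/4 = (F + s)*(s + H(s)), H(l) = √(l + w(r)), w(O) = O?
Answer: -103586 + 908*I*√93 ≈ -1.0359e+5 + 8756.4*I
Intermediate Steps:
H(l) = √(-1 + l) (H(l) = √(l - 1) = √(-1 + l))
P(F, s) = 16 - 4*(F + s)*(s + √(-1 + s))
P(-135, -92) - (13120 - 1*(-6946)) = (16 - 4*(-92)² - 4*(-135)*(-92) - 4*(-135)*√(-1 - 92) - 4*(-92)*√(-1 - 92)) - (13120 - 1*(-6946)) = (16 - 4*8464 - 49680 - 4*(-135)*√(-93) - 4*(-92)*√(-93)) - (13120 + 6946) = (16 - 33856 - 49680 - 4*(-135)*I*√93 - 4*(-92)*I*√93) - 1*20066 = (16 - 33856 - 49680 + 540*I*√93 + 368*I*√93) - 20066 = (-83520 + 908*I*√93) - 20066 = -103586 + 908*I*√93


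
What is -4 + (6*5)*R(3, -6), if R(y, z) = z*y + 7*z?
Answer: -1804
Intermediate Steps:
R(y, z) = 7*z + y*z (R(y, z) = y*z + 7*z = 7*z + y*z)
-4 + (6*5)*R(3, -6) = -4 + (6*5)*(-6*(7 + 3)) = -4 + 30*(-6*10) = -4 + 30*(-60) = -4 - 1800 = -1804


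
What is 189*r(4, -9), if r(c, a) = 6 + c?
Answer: 1890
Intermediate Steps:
189*r(4, -9) = 189*(6 + 4) = 189*10 = 1890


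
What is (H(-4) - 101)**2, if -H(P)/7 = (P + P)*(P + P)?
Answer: 301401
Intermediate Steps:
H(P) = -28*P**2 (H(P) = -7*(P + P)*(P + P) = -7*2*P*2*P = -28*P**2)
(H(-4) - 101)**2 = (-28*(-4)**2 - 101)**2 = (-28*16 - 101)**2 = (-448 - 101)**2 = (-549)**2 = 301401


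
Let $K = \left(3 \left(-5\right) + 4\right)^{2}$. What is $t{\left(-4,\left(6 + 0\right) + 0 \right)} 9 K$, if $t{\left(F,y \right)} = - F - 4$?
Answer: $0$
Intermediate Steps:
$t{\left(F,y \right)} = -4 - F$
$K = 121$ ($K = \left(-15 + 4\right)^{2} = \left(-11\right)^{2} = 121$)
$t{\left(-4,\left(6 + 0\right) + 0 \right)} 9 K = \left(-4 - -4\right) 9 \cdot 121 = \left(-4 + 4\right) 9 \cdot 121 = 0 \cdot 9 \cdot 121 = 0 \cdot 121 = 0$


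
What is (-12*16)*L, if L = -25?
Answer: 4800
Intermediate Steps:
(-12*16)*L = -12*16*(-25) = -192*(-25) = 4800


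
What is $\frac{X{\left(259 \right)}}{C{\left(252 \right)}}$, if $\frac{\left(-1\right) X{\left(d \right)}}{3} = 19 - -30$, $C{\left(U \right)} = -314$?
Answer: $\frac{147}{314} \approx 0.46815$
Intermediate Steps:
$X{\left(d \right)} = -147$ ($X{\left(d \right)} = - 3 \left(19 - -30\right) = - 3 \left(19 + 30\right) = \left(-3\right) 49 = -147$)
$\frac{X{\left(259 \right)}}{C{\left(252 \right)}} = - \frac{147}{-314} = \left(-147\right) \left(- \frac{1}{314}\right) = \frac{147}{314}$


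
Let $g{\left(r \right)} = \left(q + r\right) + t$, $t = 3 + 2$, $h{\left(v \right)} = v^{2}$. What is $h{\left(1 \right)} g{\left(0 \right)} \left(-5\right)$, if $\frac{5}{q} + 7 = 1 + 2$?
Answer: $- \frac{75}{4} \approx -18.75$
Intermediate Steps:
$q = - \frac{5}{4}$ ($q = \frac{5}{-7 + \left(1 + 2\right)} = \frac{5}{-7 + 3} = \frac{5}{-4} = 5 \left(- \frac{1}{4}\right) = - \frac{5}{4} \approx -1.25$)
$t = 5$
$g{\left(r \right)} = \frac{15}{4} + r$ ($g{\left(r \right)} = \left(- \frac{5}{4} + r\right) + 5 = \frac{15}{4} + r$)
$h{\left(1 \right)} g{\left(0 \right)} \left(-5\right) = 1^{2} \left(\frac{15}{4} + 0\right) \left(-5\right) = 1 \cdot \frac{15}{4} \left(-5\right) = \frac{15}{4} \left(-5\right) = - \frac{75}{4}$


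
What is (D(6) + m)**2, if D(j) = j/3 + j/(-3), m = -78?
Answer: 6084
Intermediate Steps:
D(j) = 0 (D(j) = j*(1/3) + j*(-1/3) = j/3 - j/3 = 0)
(D(6) + m)**2 = (0 - 78)**2 = (-78)**2 = 6084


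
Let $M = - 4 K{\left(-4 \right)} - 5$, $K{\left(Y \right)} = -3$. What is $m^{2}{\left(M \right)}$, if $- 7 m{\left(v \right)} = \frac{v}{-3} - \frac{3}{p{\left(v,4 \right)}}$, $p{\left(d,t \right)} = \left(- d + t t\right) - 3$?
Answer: $\frac{289}{1764} \approx 0.16383$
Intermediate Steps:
$p{\left(d,t \right)} = -3 + t^{2} - d$ ($p{\left(d,t \right)} = \left(- d + t^{2}\right) - 3 = \left(t^{2} - d\right) - 3 = -3 + t^{2} - d$)
$M = 7$ ($M = \left(-4\right) \left(-3\right) - 5 = 12 - 5 = 7$)
$m{\left(v \right)} = \frac{v}{21} + \frac{3}{7 \left(13 - v\right)}$ ($m{\left(v \right)} = - \frac{\frac{v}{-3} - \frac{3}{-3 + 4^{2} - v}}{7} = - \frac{v \left(- \frac{1}{3}\right) - \frac{3}{-3 + 16 - v}}{7} = - \frac{- \frac{v}{3} - \frac{3}{13 - v}}{7} = - \frac{- \frac{3}{13 - v} - \frac{v}{3}}{7} = \frac{v}{21} + \frac{3}{7 \left(13 - v\right)}$)
$m^{2}{\left(M \right)} = \left(\frac{-9 + 7 \left(-13 + 7\right)}{21 \left(-13 + 7\right)}\right)^{2} = \left(\frac{-9 + 7 \left(-6\right)}{21 \left(-6\right)}\right)^{2} = \left(\frac{1}{21} \left(- \frac{1}{6}\right) \left(-9 - 42\right)\right)^{2} = \left(\frac{1}{21} \left(- \frac{1}{6}\right) \left(-51\right)\right)^{2} = \left(\frac{17}{42}\right)^{2} = \frac{289}{1764}$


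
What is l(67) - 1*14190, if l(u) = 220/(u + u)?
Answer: -950620/67 ≈ -14188.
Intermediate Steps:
l(u) = 110/u (l(u) = 220/((2*u)) = 220*(1/(2*u)) = 110/u)
l(67) - 1*14190 = 110/67 - 1*14190 = 110*(1/67) - 14190 = 110/67 - 14190 = -950620/67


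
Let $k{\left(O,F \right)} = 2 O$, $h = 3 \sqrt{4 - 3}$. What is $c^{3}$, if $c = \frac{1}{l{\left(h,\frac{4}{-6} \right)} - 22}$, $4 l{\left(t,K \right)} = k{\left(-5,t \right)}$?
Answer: $- \frac{8}{117649} \approx -6.7999 \cdot 10^{-5}$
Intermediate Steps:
$h = 3$ ($h = 3 \sqrt{1} = 3 \cdot 1 = 3$)
$l{\left(t,K \right)} = - \frac{5}{2}$ ($l{\left(t,K \right)} = \frac{2 \left(-5\right)}{4} = \frac{1}{4} \left(-10\right) = - \frac{5}{2}$)
$c = - \frac{2}{49}$ ($c = \frac{1}{- \frac{5}{2} - 22} = \frac{1}{- \frac{49}{2}} = - \frac{2}{49} \approx -0.040816$)
$c^{3} = \left(- \frac{2}{49}\right)^{3} = - \frac{8}{117649}$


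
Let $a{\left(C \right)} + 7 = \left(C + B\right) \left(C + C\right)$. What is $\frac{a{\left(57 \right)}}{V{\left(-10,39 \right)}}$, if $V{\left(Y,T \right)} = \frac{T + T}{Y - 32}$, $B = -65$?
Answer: $\frac{6433}{13} \approx 494.85$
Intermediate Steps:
$V{\left(Y,T \right)} = \frac{2 T}{-32 + Y}$
$a{\left(C \right)} = -7 + 2 C \left(-65 + C\right)$ ($a{\left(C \right)} = -7 + \left(C - 65\right) \left(C + C\right) = -7 + \left(-65 + C\right) 2 C = -7 + 2 C \left(-65 + C\right)$)
$\frac{a{\left(57 \right)}}{V{\left(-10,39 \right)}} = \frac{-7 - 7410 + 2 \cdot 57^{2}}{2 \cdot 39 \frac{1}{-32 - 10}} = \frac{-7 - 7410 + 2 \cdot 3249}{2 \cdot 39 \frac{1}{-42}} = \frac{-7 - 7410 + 6498}{2 \cdot 39 \left(- \frac{1}{42}\right)} = - \frac{919}{- \frac{13}{7}} = \left(-919\right) \left(- \frac{7}{13}\right) = \frac{6433}{13}$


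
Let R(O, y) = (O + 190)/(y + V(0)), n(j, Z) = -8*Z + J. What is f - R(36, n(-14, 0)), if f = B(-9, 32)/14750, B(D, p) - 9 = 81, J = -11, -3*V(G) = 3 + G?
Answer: 166729/8850 ≈ 18.839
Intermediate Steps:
V(G) = -1 - G/3 (V(G) = -(3 + G)/3 = -1 - G/3)
B(D, p) = 90 (B(D, p) = 9 + 81 = 90)
n(j, Z) = -11 - 8*Z (n(j, Z) = -8*Z - 11 = -11 - 8*Z)
f = 9/1475 (f = 90/14750 = 90*(1/14750) = 9/1475 ≈ 0.0061017)
R(O, y) = (190 + O)/(-1 + y) (R(O, y) = (O + 190)/(y + (-1 - 1/3*0)) = (190 + O)/(y + (-1 + 0)) = (190 + O)/(y - 1) = (190 + O)/(-1 + y))
f - R(36, n(-14, 0)) = 9/1475 - (190 + 36)/(-1 + (-11 - 8*0)) = 9/1475 - 226/(-1 + (-11 + 0)) = 9/1475 - 226/(-1 - 11) = 9/1475 - 226/(-12) = 9/1475 - (-1)*226/12 = 9/1475 - 1*(-113/6) = 9/1475 + 113/6 = 166729/8850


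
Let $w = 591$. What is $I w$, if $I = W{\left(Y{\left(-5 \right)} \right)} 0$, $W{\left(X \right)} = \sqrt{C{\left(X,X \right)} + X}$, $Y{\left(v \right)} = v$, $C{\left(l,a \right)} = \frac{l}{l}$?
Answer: $0$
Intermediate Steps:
$C{\left(l,a \right)} = 1$
$W{\left(X \right)} = \sqrt{1 + X}$
$I = 0$ ($I = \sqrt{1 - 5} \cdot 0 = \sqrt{-4} \cdot 0 = 2 i 0 = 0$)
$I w = 0 \cdot 591 = 0$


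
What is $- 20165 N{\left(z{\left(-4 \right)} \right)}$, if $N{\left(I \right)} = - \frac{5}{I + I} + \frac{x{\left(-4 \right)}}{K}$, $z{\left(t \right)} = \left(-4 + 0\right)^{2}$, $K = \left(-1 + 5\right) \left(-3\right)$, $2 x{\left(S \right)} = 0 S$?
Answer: $\frac{100825}{32} \approx 3150.8$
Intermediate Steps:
$x{\left(S \right)} = 0$ ($x{\left(S \right)} = \frac{0 S}{2} = \frac{1}{2} \cdot 0 = 0$)
$K = -12$ ($K = 4 \left(-3\right) = -12$)
$z{\left(t \right)} = 16$ ($z{\left(t \right)} = \left(-4\right)^{2} = 16$)
$N{\left(I \right)} = - \frac{5}{2 I}$ ($N{\left(I \right)} = - \frac{5}{I + I} + \frac{0}{-12} = - \frac{5}{2 I} + 0 \left(- \frac{1}{12}\right) = - 5 \frac{1}{2 I} + 0 = - \frac{5}{2 I} + 0 = - \frac{5}{2 I}$)
$- 20165 N{\left(z{\left(-4 \right)} \right)} = - 20165 \left(- \frac{5}{2 \cdot 16}\right) = - 20165 \left(\left(- \frac{5}{2}\right) \frac{1}{16}\right) = \left(-20165\right) \left(- \frac{5}{32}\right) = \frac{100825}{32}$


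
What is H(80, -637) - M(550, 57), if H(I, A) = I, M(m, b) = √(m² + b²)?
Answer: 80 - √305749 ≈ -472.95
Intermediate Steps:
M(m, b) = √(b² + m²)
H(80, -637) - M(550, 57) = 80 - √(57² + 550²) = 80 - √(3249 + 302500) = 80 - √305749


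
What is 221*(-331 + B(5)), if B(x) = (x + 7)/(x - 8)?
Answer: -74035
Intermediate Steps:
B(x) = (7 + x)/(-8 + x)
221*(-331 + B(5)) = 221*(-331 + (7 + 5)/(-8 + 5)) = 221*(-331 + 12/(-3)) = 221*(-331 - ⅓*12) = 221*(-331 - 4) = 221*(-335) = -74035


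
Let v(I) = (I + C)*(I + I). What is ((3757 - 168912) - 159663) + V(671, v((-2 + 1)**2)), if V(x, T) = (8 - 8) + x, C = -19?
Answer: -324147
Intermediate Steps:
v(I) = 2*I*(-19 + I) (v(I) = (I - 19)*(I + I) = (-19 + I)*(2*I) = 2*I*(-19 + I))
V(x, T) = x (V(x, T) = 0 + x = x)
((3757 - 168912) - 159663) + V(671, v((-2 + 1)**2)) = ((3757 - 168912) - 159663) + 671 = (-165155 - 159663) + 671 = -324818 + 671 = -324147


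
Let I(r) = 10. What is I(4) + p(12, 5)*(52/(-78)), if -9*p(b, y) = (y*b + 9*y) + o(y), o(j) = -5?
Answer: 470/27 ≈ 17.407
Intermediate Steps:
p(b, y) = 5/9 - y - b*y/9 (p(b, y) = -((y*b + 9*y) - 5)/9 = -((b*y + 9*y) - 5)/9 = -((9*y + b*y) - 5)/9 = -(-5 + 9*y + b*y)/9 = 5/9 - y - b*y/9)
I(4) + p(12, 5)*(52/(-78)) = 10 + (5/9 - 1*5 - ⅑*12*5)*(52/(-78)) = 10 + (5/9 - 5 - 20/3)*(52*(-1/78)) = 10 - 100/9*(-⅔) = 10 + 200/27 = 470/27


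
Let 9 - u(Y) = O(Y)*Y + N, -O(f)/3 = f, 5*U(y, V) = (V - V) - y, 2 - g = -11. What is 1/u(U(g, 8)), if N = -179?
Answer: 25/5207 ≈ 0.0048012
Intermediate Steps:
g = 13 (g = 2 - 1*(-11) = 2 + 11 = 13)
U(y, V) = -y/5 (U(y, V) = ((V - V) - y)/5 = (0 - y)/5 = (-y)/5 = -y/5)
O(f) = -3*f
u(Y) = 188 + 3*Y² (u(Y) = 9 - ((-3*Y)*Y - 179) = 9 - (-3*Y² - 179) = 9 - (-179 - 3*Y²) = 9 + (179 + 3*Y²) = 188 + 3*Y²)
1/u(U(g, 8)) = 1/(188 + 3*(-⅕*13)²) = 1/(188 + 3*(-13/5)²) = 1/(188 + 3*(169/25)) = 1/(188 + 507/25) = 1/(5207/25) = 25/5207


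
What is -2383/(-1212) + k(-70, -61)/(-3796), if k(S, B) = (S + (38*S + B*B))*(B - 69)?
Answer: 3176689/88476 ≈ 35.905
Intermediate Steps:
k(S, B) = (-69 + B)*(B² + 39*S) (k(S, B) = (S + (38*S + B²))*(-69 + B) = (S + (B² + 38*S))*(-69 + B) = (B² + 39*S)*(-69 + B) = (-69 + B)*(B² + 39*S))
-2383/(-1212) + k(-70, -61)/(-3796) = -2383/(-1212) + ((-61)³ - 2691*(-70) - 69*(-61)² + 39*(-61)*(-70))/(-3796) = -2383*(-1/1212) + (-226981 + 188370 - 69*3721 + 166530)*(-1/3796) = 2383/1212 + (-226981 + 188370 - 256749 + 166530)*(-1/3796) = 2383/1212 - 128830*(-1/3796) = 2383/1212 + 4955/146 = 3176689/88476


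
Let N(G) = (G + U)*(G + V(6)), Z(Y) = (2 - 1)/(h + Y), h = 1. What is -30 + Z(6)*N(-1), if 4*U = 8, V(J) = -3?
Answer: -214/7 ≈ -30.571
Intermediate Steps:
U = 2 (U = (1/4)*8 = 2)
Z(Y) = 1/(1 + Y) (Z(Y) = (2 - 1)/(1 + Y) = 1/(1 + Y))
N(G) = (-3 + G)*(2 + G) (N(G) = (G + 2)*(G - 3) = (2 + G)*(-3 + G) = (-3 + G)*(2 + G))
-30 + Z(6)*N(-1) = -30 + (-6 + (-1)**2 - 1*(-1))/(1 + 6) = -30 + (-6 + 1 + 1)/7 = -30 + (1/7)*(-4) = -30 - 4/7 = -214/7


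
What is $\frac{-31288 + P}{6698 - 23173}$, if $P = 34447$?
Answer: $- \frac{3159}{16475} \approx -0.19175$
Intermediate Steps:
$\frac{-31288 + P}{6698 - 23173} = \frac{-31288 + 34447}{6698 - 23173} = \frac{3159}{-16475} = 3159 \left(- \frac{1}{16475}\right) = - \frac{3159}{16475}$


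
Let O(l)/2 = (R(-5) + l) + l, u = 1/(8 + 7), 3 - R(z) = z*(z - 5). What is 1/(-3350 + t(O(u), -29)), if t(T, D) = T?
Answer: -15/51656 ≈ -0.00029038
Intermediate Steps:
R(z) = 3 - z*(-5 + z) (R(z) = 3 - z*(z - 5) = 3 - z*(-5 + z))
u = 1/15 ≈ 0.066667
O(l) = -94 + 4*l (O(l) = 2*(((3 - 1*(-5)² + 5*(-5)) + l) + l) = 2*(((3 - 1*25 - 25) + l) + l) = 2*(((3 - 25 - 25) + l) + l) = 2*((-47 + l) + l) = 2*(-47 + 2*l) = -94 + 4*l)
1/(-3350 + t(O(u), -29)) = 1/(-3350 + (-94 + 4*(1/15))) = 1/(-3350 + (-94 + 4/15)) = 1/(-3350 - 1406/15) = 1/(-51656/15) = -15/51656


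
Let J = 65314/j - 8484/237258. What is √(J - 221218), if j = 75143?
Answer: I*√39860159708895036485982/424482807 ≈ 470.34*I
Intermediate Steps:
J = 353779900/424482807 (J = 65314/75143 - 8484/237258 = 65314*(1/75143) - 8484*1/237258 = 65314/75143 - 202/5649 = 353779900/424482807 ≈ 0.83344)
√(J - 221218) = √(353779900/424482807 - 221218) = √(-93902883819026/424482807) = I*√39860159708895036485982/424482807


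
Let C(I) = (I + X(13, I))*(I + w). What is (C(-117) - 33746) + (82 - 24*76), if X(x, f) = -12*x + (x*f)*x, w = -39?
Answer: 3091688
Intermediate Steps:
X(x, f) = -12*x + f*x² (X(x, f) = -12*x + (f*x)*x = -12*x + f*x²)
C(I) = (-156 + 170*I)*(-39 + I) (C(I) = (I + 13*(-12 + I*13))*(I - 39) = (I + 13*(-12 + 13*I))*(-39 + I) = (I + (-156 + 169*I))*(-39 + I) = (-156 + 170*I)*(-39 + I))
(C(-117) - 33746) + (82 - 24*76) = ((6084 - 6786*(-117) + 170*(-117)²) - 33746) + (82 - 24*76) = ((6084 + 793962 + 170*13689) - 33746) + (82 - 1824) = ((6084 + 793962 + 2327130) - 33746) - 1742 = (3127176 - 33746) - 1742 = 3093430 - 1742 = 3091688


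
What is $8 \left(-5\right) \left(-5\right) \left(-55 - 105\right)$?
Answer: $-32000$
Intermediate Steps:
$8 \left(-5\right) \left(-5\right) \left(-55 - 105\right) = \left(-40\right) \left(-5\right) \left(-55 - 105\right) = 200 \left(-160\right) = -32000$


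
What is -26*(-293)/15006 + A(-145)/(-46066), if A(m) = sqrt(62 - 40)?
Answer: 3809/7503 - sqrt(22)/46066 ≈ 0.50756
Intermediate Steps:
A(m) = sqrt(22)
-26*(-293)/15006 + A(-145)/(-46066) = -26*(-293)/15006 + sqrt(22)/(-46066) = 7618*(1/15006) + sqrt(22)*(-1/46066) = 3809/7503 - sqrt(22)/46066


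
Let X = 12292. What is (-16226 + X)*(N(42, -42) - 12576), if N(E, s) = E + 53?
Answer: 49100254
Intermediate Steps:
N(E, s) = 53 + E
(-16226 + X)*(N(42, -42) - 12576) = (-16226 + 12292)*((53 + 42) - 12576) = -3934*(95 - 12576) = -3934*(-12481) = 49100254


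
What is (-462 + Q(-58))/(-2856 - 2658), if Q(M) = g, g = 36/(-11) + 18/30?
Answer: 8519/101090 ≈ 0.084271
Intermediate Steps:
g = -147/55 (g = 36*(-1/11) + 18*(1/30) = -36/11 + ⅗ = -147/55 ≈ -2.6727)
Q(M) = -147/55
(-462 + Q(-58))/(-2856 - 2658) = (-462 - 147/55)/(-2856 - 2658) = -25557/55/(-5514) = -25557/55*(-1/5514) = 8519/101090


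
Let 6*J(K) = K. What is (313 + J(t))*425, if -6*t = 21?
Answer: 1593325/12 ≈ 1.3278e+5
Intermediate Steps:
t = -7/2 (t = -⅙*21 = -7/2 ≈ -3.5000)
J(K) = K/6
(313 + J(t))*425 = (313 + (⅙)*(-7/2))*425 = (313 - 7/12)*425 = (3749/12)*425 = 1593325/12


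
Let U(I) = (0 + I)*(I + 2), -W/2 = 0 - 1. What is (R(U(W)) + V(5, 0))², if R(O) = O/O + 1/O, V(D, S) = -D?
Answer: 961/64 ≈ 15.016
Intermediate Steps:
W = 2 (W = -2*(0 - 1) = -2*(-1) = 2)
U(I) = I*(2 + I)
R(O) = 1 + 1/O
(R(U(W)) + V(5, 0))² = ((1 + 2*(2 + 2))/((2*(2 + 2))) - 1*5)² = ((1 + 2*4)/((2*4)) - 5)² = ((1 + 8)/8 - 5)² = ((⅛)*9 - 5)² = (9/8 - 5)² = (-31/8)² = 961/64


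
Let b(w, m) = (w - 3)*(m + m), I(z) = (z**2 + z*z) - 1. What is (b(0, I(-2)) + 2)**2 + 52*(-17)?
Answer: 716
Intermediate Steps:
I(z) = -1 + 2*z**2 (I(z) = (z**2 + z**2) - 1 = 2*z**2 - 1 = -1 + 2*z**2)
b(w, m) = 2*m*(-3 + w) (b(w, m) = (-3 + w)*(2*m) = 2*m*(-3 + w))
(b(0, I(-2)) + 2)**2 + 52*(-17) = (2*(-1 + 2*(-2)**2)*(-3 + 0) + 2)**2 + 52*(-17) = (2*(-1 + 2*4)*(-3) + 2)**2 - 884 = (2*(-1 + 8)*(-3) + 2)**2 - 884 = (2*7*(-3) + 2)**2 - 884 = (-42 + 2)**2 - 884 = (-40)**2 - 884 = 1600 - 884 = 716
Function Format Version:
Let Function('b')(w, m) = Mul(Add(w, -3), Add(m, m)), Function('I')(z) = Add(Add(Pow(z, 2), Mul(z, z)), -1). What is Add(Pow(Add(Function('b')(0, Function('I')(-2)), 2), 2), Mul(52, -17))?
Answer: 716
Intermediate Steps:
Function('I')(z) = Add(-1, Mul(2, Pow(z, 2))) (Function('I')(z) = Add(Add(Pow(z, 2), Pow(z, 2)), -1) = Add(Mul(2, Pow(z, 2)), -1) = Add(-1, Mul(2, Pow(z, 2))))
Function('b')(w, m) = Mul(2, m, Add(-3, w)) (Function('b')(w, m) = Mul(Add(-3, w), Mul(2, m)) = Mul(2, m, Add(-3, w)))
Add(Pow(Add(Function('b')(0, Function('I')(-2)), 2), 2), Mul(52, -17)) = Add(Pow(Add(Mul(2, Add(-1, Mul(2, Pow(-2, 2))), Add(-3, 0)), 2), 2), Mul(52, -17)) = Add(Pow(Add(Mul(2, Add(-1, Mul(2, 4)), -3), 2), 2), -884) = Add(Pow(Add(Mul(2, Add(-1, 8), -3), 2), 2), -884) = Add(Pow(Add(Mul(2, 7, -3), 2), 2), -884) = Add(Pow(Add(-42, 2), 2), -884) = Add(Pow(-40, 2), -884) = Add(1600, -884) = 716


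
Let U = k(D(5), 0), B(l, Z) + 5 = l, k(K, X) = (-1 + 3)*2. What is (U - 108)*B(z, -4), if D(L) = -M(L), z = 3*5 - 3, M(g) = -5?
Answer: -728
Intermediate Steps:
z = 12 (z = 15 - 3 = 12)
D(L) = 5 (D(L) = -1*(-5) = 5)
k(K, X) = 4 (k(K, X) = 2*2 = 4)
B(l, Z) = -5 + l
U = 4
(U - 108)*B(z, -4) = (4 - 108)*(-5 + 12) = -104*7 = -728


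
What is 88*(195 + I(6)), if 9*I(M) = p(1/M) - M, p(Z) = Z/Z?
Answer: 154000/9 ≈ 17111.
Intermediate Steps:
p(Z) = 1
I(M) = 1/9 - M/9 (I(M) = (1 - M)/9 = 1/9 - M/9)
88*(195 + I(6)) = 88*(195 + (1/9 - 1/9*6)) = 88*(195 + (1/9 - 2/3)) = 88*(195 - 5/9) = 88*(1750/9) = 154000/9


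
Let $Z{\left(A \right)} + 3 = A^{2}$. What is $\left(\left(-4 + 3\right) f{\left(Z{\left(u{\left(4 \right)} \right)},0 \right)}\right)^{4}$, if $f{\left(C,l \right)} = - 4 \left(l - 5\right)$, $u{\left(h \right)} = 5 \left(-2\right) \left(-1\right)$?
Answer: $160000$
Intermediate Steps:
$u{\left(h \right)} = 10$ ($u{\left(h \right)} = \left(-10\right) \left(-1\right) = 10$)
$Z{\left(A \right)} = -3 + A^{2}$
$f{\left(C,l \right)} = 20 - 4 l$ ($f{\left(C,l \right)} = - 4 \left(-5 + l\right) = 20 - 4 l$)
$\left(\left(-4 + 3\right) f{\left(Z{\left(u{\left(4 \right)} \right)},0 \right)}\right)^{4} = \left(\left(-4 + 3\right) \left(20 - 0\right)\right)^{4} = \left(- (20 + 0)\right)^{4} = \left(\left(-1\right) 20\right)^{4} = \left(-20\right)^{4} = 160000$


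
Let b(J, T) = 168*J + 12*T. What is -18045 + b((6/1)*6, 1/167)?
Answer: -2003487/167 ≈ -11997.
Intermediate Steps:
b(J, T) = 12*T + 168*J
-18045 + b((6/1)*6, 1/167) = -18045 + (12/167 + 168*((6/1)*6)) = -18045 + (12*(1/167) + 168*((6*1)*6)) = -18045 + (12/167 + 168*(6*6)) = -18045 + (12/167 + 168*36) = -18045 + (12/167 + 6048) = -18045 + 1010028/167 = -2003487/167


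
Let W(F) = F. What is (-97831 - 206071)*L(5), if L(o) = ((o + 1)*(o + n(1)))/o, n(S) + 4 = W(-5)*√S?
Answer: 7293648/5 ≈ 1.4587e+6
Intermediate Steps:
n(S) = -4 - 5*√S
L(o) = (1 + o)*(-9 + o)/o (L(o) = ((o + 1)*(o + (-4 - 5*√1)))/o = ((1 + o)*(o + (-4 - 5*1)))/o = ((1 + o)*(o + (-4 - 5)))/o = ((1 + o)*(o - 9))/o = ((1 + o)*(-9 + o))/o = (1 + o)*(-9 + o)/o)
(-97831 - 206071)*L(5) = (-97831 - 206071)*(-8 + 5 - 9/5) = -303902*(-8 + 5 - 9*⅕) = -303902*(-8 + 5 - 9/5) = -303902*(-24/5) = 7293648/5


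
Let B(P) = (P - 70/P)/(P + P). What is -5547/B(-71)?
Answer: -18641618/1657 ≈ -11250.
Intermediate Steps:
B(P) = (P - 70/P)/(2*P) (B(P) = (P - 70/P)/((2*P)) = (P - 70/P)*(1/(2*P)) = (P - 70/P)/(2*P))
-5547/B(-71) = -5547/(½ - 35/(-71)²) = -5547/(½ - 35*1/5041) = -5547/(½ - 35/5041) = -5547/4971/10082 = -5547*10082/4971 = -18641618/1657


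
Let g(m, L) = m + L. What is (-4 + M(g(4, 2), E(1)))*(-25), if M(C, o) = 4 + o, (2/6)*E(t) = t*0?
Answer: 0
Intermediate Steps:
g(m, L) = L + m
E(t) = 0 (E(t) = 3*(t*0) = 3*0 = 0)
(-4 + M(g(4, 2), E(1)))*(-25) = (-4 + (4 + 0))*(-25) = (-4 + 4)*(-25) = 0*(-25) = 0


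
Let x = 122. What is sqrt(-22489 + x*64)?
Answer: I*sqrt(14681) ≈ 121.17*I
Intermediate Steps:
sqrt(-22489 + x*64) = sqrt(-22489 + 122*64) = sqrt(-22489 + 7808) = sqrt(-14681) = I*sqrt(14681)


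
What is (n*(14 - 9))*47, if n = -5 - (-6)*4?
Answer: 4465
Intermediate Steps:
n = 19 (n = -5 - 2*(-12) = -5 + 24 = 19)
(n*(14 - 9))*47 = (19*(14 - 9))*47 = (19*5)*47 = 95*47 = 4465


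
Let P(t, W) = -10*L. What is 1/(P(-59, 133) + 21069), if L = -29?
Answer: 1/21359 ≈ 4.6819e-5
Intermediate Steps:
P(t, W) = 290 (P(t, W) = -10*(-29) = 290)
1/(P(-59, 133) + 21069) = 1/(290 + 21069) = 1/21359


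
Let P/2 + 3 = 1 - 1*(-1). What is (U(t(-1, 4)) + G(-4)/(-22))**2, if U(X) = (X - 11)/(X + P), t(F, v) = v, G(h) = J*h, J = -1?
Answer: 6561/484 ≈ 13.556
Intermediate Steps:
P = -2 (P = -6 + 2*(1 - 1*(-1)) = -6 + 2*(1 + 1) = -6 + 2*2 = -6 + 4 = -2)
G(h) = -h
U(X) = (-11 + X)/(-2 + X) (U(X) = (X - 11)/(X - 2) = (-11 + X)/(-2 + X))
(U(t(-1, 4)) + G(-4)/(-22))**2 = ((-11 + 4)/(-2 + 4) - 1*(-4)/(-22))**2 = (-7/2 + 4*(-1/22))**2 = ((1/2)*(-7) - 2/11)**2 = (-7/2 - 2/11)**2 = (-81/22)**2 = 6561/484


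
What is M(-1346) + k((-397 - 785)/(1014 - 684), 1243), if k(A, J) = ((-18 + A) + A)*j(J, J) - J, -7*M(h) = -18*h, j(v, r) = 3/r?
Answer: -2251220149/478555 ≈ -4704.2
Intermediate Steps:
M(h) = 18*h/7 (M(h) = -(-18)*h/7 = 18*h/7)
k(A, J) = -J + 3*(-18 + 2*A)/J (k(A, J) = ((-18 + A) + A)*(3/J) - J = (-18 + 2*A)*(3/J) - J = 3*(-18 + 2*A)/J - J = -J + 3*(-18 + 2*A)/J)
M(-1346) + k((-397 - 785)/(1014 - 684), 1243) = (18/7)*(-1346) + (-54 - 1*1243**2 + 6*((-397 - 785)/(1014 - 684)))/1243 = -24228/7 + (-54 - 1*1545049 + 6*(-1182/330))/1243 = -24228/7 + (-54 - 1545049 + 6*(-1182*1/330))/1243 = -24228/7 + (-54 - 1545049 + 6*(-197/55))/1243 = -24228/7 + (-54 - 1545049 - 1182/55)/1243 = -24228/7 + (1/1243)*(-84981847/55) = -24228/7 - 84981847/68365 = -2251220149/478555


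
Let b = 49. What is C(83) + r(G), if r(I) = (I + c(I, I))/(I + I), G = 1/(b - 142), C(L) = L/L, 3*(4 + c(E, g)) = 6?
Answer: 189/2 ≈ 94.500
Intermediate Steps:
c(E, g) = -2 (c(E, g) = -4 + (⅓)*6 = -4 + 2 = -2)
C(L) = 1
G = -1/93 (G = 1/(49 - 142) = 1/(-93) = -1/93 ≈ -0.010753)
r(I) = (-2 + I)/(2*I) (r(I) = (I - 2)/(I + I) = (-2 + I)/((2*I)) = (-2 + I)*(1/(2*I)) = (-2 + I)/(2*I))
C(83) + r(G) = 1 + (-2 - 1/93)/(2*(-1/93)) = 1 + (½)*(-93)*(-187/93) = 1 + 187/2 = 189/2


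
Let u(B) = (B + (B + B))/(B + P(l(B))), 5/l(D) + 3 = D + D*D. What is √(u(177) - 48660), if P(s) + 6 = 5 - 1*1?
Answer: I*√59604783/35 ≈ 220.58*I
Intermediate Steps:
l(D) = 5/(-3 + D + D²) (l(D) = 5/(-3 + (D + D*D)) = 5/(-3 + (D + D²)) = 5/(-3 + D + D²))
P(s) = -2 (P(s) = -6 + (5 - 1*1) = -6 + (5 - 1) = -6 + 4 = -2)
u(B) = 3*B/(-2 + B) (u(B) = (B + (B + B))/(B - 2) = (B + 2*B)/(-2 + B) = (3*B)/(-2 + B) = 3*B/(-2 + B))
√(u(177) - 48660) = √(3*177/(-2 + 177) - 48660) = √(3*177/175 - 48660) = √(3*177*(1/175) - 48660) = √(531/175 - 48660) = √(-8514969/175) = I*√59604783/35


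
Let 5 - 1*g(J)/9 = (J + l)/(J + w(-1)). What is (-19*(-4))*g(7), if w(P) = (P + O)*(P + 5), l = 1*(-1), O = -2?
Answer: 21204/5 ≈ 4240.8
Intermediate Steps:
l = -1
w(P) = (-2 + P)*(5 + P) (w(P) = (P - 2)*(P + 5) = (-2 + P)*(5 + P))
g(J) = 45 - 9*(-1 + J)/(-12 + J) (g(J) = 45 - 9*(J - 1)/(J + (-10 + (-1)**2 + 3*(-1))) = 45 - 9*(-1 + J)/(J + (-10 + 1 - 3)) = 45 - 9*(-1 + J)/(J - 12) = 45 - 9*(-1 + J)/(-12 + J))
(-19*(-4))*g(7) = (-19*(-4))*(9*(-59 + 4*7)/(-12 + 7)) = 76*(9*(-59 + 28)/(-5)) = 76*(9*(-1/5)*(-31)) = 76*(279/5) = 21204/5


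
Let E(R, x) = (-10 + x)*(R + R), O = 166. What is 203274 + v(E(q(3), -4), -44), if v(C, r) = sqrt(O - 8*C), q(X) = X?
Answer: 203274 + sqrt(838) ≈ 2.0330e+5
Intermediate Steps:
E(R, x) = 2*R*(-10 + x) (E(R, x) = (-10 + x)*(2*R) = 2*R*(-10 + x))
v(C, r) = sqrt(166 - 8*C)
203274 + v(E(q(3), -4), -44) = 203274 + sqrt(166 - 16*3*(-10 - 4)) = 203274 + sqrt(166 - 16*3*(-14)) = 203274 + sqrt(166 - 8*(-84)) = 203274 + sqrt(166 + 672) = 203274 + sqrt(838)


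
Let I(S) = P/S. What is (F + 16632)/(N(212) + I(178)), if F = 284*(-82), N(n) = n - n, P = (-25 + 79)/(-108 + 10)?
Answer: 58053632/27 ≈ 2.1501e+6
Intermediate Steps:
P = -27/49 (P = 54/(-98) = 54*(-1/98) = -27/49 ≈ -0.55102)
N(n) = 0
I(S) = -27/(49*S)
F = -23288
(F + 16632)/(N(212) + I(178)) = (-23288 + 16632)/(0 - 27/49/178) = -6656/(0 - 27/49*1/178) = -6656/(0 - 27/8722) = -6656/(-27/8722) = -6656*(-8722/27) = 58053632/27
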